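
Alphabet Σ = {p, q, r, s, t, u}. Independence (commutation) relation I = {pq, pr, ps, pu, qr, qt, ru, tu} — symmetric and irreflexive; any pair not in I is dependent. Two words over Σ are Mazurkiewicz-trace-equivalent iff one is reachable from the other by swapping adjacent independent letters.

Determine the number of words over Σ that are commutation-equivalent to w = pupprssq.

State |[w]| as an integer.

piece 0:p — minimal
piece 1:u — minimal
piece 2:p rests on {0:p}
piece 3:p rests on {2:p}
piece 4:r — minimal
piece 5:s rests on {1:u, 4:r}
piece 6:s rests on {5:s}
piece 7:q rests on {6:s}
minimal pieces: {0:p, 1:u, 4:r}
ways to finish when only these pieces remain (= sum over removing one remaining piece with nothing left below it):
  1 left: {3}→1  {7}→1
  2 left: {2,3}→1  {3,7}→2  {6,7}→1
  3 left: {0,2,3}→1  {2,3,7}→3  {3,6,7}→3  {5,6,7}→1
  4 left: {0,2,3,7}→4  {1,5,6,7}→1  {2,3,6,7}→6  {3,5,6,7}→4  {4,5,6,7}→1
  5 left: {0,2,3,6,7}→10  {1,3,5,6,7}→5  {1,4,5,6,7}→2  {2,3,5,6,7}→10  {3,4,5,6,7}→5
  6 left: {0,2,3,5,6,7}→20  {1,2,3,5,6,7}→15  {1,3,4,5,6,7}→12  {2,3,4,5,6,7}→15
  placing 0:p first → 42 extensions
  placing 1:u first → 35 extensions
  placing 4:r first → 35 extensions
total linear extensions = 112

112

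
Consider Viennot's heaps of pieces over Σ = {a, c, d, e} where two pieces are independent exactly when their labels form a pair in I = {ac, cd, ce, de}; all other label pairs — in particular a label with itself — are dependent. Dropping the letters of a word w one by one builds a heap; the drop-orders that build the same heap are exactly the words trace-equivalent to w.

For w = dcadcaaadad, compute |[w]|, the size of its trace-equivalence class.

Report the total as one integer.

55

drop 0:d onto floor
drop 1:c onto floor
drop 2:a onto {0:d}
drop 3:d onto {2:a}
drop 4:c onto {1:c}
drop 5:a onto {3:d}
drop 6:a onto {5:a}
drop 7:a onto {6:a}
drop 8:d onto {7:a}
drop 9:a onto {8:d}
drop 10:d onto {9:a}
ground layer = {0:d, 1:c}
drop-orders for the pieces not yet dropped (sum over which currently-grounded one goes next):
  1 to go: {4} 1  {10} 1
  2 to go: {1,4} 1  {4,10} 2  {9,10} 1
  3 to go: {1,4,10} 3  {4,9,10} 3  {8,9,10} 1
  4 to go: {1,4,9,10} 6  {4,8,9,10} 4  {7,8,9,10} 1
  5 to go: {1,4,8,9,10} 10  {4,7,8,9,10} 5  {6,7,8,9,10} 1
  6 to go: {1,4,7,8,9,10} 15  {4,6,7,8,9,10} 6  {5,6,7,8,9,10} 1
  7 to go: {1,4,6,7,8,9,10} 21  {3,5,6,7,8,9,10} 1  {4,5,6,7,8,9,10} 7
  8 to go: {1,4,5,6,7,8,9,10} 28  {2,3,5,6,7,8,9,10} 1  {3,4,5,6,7,8,9,10} 8
  9 to go: {0,2,3,5,6,7,8,9,10} 1  {1,3,4,5,6,7,8,9,10} 36  {2,3,4,5,6,7,8,9,10} 9
  if 0:d drops first: 45 orders
  if 1:c drops first: 10 orders
heap linearizations: 55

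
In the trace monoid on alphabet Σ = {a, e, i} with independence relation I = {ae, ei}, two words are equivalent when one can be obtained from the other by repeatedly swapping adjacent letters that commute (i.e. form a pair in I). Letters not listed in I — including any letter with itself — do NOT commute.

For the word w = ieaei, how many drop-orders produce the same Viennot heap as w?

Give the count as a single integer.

10

drop 0:i onto floor
drop 1:e onto floor
drop 2:a onto {0:i}
drop 3:e onto {1:e}
drop 4:i onto {2:a}
ground layer = {0:i, 1:e}
drop-orders for the pieces not yet dropped (sum over which currently-grounded one goes next):
  1 to go: {3} 1  {4} 1
  2 to go: {1,3} 1  {2,4} 1  {3,4} 2
  3 to go: {0,2,4} 1  {1,3,4} 3  {2,3,4} 3
  if 0:i drops first: 6 orders
  if 1:e drops first: 4 orders
heap linearizations: 10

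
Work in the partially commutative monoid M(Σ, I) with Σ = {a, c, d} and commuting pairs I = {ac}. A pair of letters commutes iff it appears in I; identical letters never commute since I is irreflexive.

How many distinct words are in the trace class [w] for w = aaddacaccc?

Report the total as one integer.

15

piece 0:a — minimal
piece 1:a rests on {0:a}
piece 2:d rests on {1:a}
piece 3:d rests on {2:d}
piece 4:a rests on {3:d}
piece 5:c rests on {3:d}
piece 6:a rests on {4:a}
piece 7:c rests on {5:c}
piece 8:c rests on {7:c}
piece 9:c rests on {8:c}
minimal pieces: {0:a}
ways to finish when only these pieces remain (= sum over removing one remaining piece with nothing left below it):
  1 left: {6}→1  {9}→1
  2 left: {4,6}→1  {6,9}→2  {8,9}→1
  3 left: {4,6,9}→3  {6,8,9}→3  {7,8,9}→1
  4 left: {4,6,8,9}→6  {5,7,8,9}→1  {6,7,8,9}→4
  5 left: {4,6,7,8,9}→10  {5,6,7,8,9}→5
  6 left: {4,5,6,7,8,9}→15
  7 left: {3,4,5,6,7,8,9}→15
  8 left: {2,3,4,5,6,7,8,9}→15
  placing 0:a first → 15 extensions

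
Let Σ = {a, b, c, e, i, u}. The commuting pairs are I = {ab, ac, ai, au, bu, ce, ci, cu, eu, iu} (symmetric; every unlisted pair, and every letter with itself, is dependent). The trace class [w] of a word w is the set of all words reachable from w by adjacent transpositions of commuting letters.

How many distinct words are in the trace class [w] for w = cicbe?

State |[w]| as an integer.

3

#0=c has no predecessor
#1=i has no predecessor
#2=c depends on [0:c]
#3=b depends on [1:i, 2:c]
#4=e depends on [3:b]
sources: [0:c, 1:i]
N(rest) = Σ N(rest − s) over sources s of rest; N(one piece) = 1:
  size 1 → [4]=1
  size 2 → [3,4]=1
  size 3 → [1,3,4]=1  [2,3,4]=1
  first=0(c) contributes 2
  first=1(i) contributes 1
|[w]| = 3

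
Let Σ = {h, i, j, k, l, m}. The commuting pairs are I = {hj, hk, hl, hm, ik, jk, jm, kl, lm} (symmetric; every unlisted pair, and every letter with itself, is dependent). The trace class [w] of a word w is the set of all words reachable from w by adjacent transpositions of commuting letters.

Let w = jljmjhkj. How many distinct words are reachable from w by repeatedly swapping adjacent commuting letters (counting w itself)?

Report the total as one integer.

168

#0=j has no predecessor
#1=l depends on [0:j]
#2=j depends on [1:l]
#3=m has no predecessor
#4=j depends on [2:j]
#5=h has no predecessor
#6=k depends on [3:m]
#7=j depends on [4:j]
sources: [0:j, 3:m, 5:h]
N(rest) = Σ N(rest − s) over sources s of rest; N(one piece) = 1:
  size 1 → [5]=1  [6]=1  [7]=1
  size 2 → [3,6]=1  [4,7]=1  [5,6]=2  [5,7]=2  [6,7]=2
  size 3 → [2,4,7]=1  [3,5,6]=3  [3,6,7]=3  [4,5,7]=3  [4,6,7]=3  [5,6,7]=6
  size 4 → [1,2,4,7]=1  [2,4,5,7]=4  [2,4,6,7]=4  [3,4,6,7]=6  [3,5,6,7]=12  [4,5,6,7]=12
  size 5 → [0,1,2,4,7]=1  [1,2,4,5,7]=5  [1,2,4,6,7]=5  [2,3,4,6,7]=10  [2,4,5,6,7]=20  [3,4,5,6,7]=30
  size 6 → [0,1,2,4,5,7]=6  [0,1,2,4,6,7]=6  [1,2,3,4,6,7]=15  [1,2,4,5,6,7]=30  [2,3,4,5,6,7]=60
  first=0(j) contributes 105
  first=3(m) contributes 42
  first=5(h) contributes 21
|[w]| = 168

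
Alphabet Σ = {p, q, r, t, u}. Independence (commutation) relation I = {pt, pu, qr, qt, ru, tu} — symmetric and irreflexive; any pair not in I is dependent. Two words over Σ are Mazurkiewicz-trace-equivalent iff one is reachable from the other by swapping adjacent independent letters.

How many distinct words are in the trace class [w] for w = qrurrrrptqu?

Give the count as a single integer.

drop 0:q onto floor
drop 1:r onto floor
drop 2:u onto {0:q}
drop 3:r onto {1:r}
drop 4:r onto {3:r}
drop 5:r onto {4:r}
drop 6:r onto {5:r}
drop 7:p onto {0:q, 6:r}
drop 8:t onto {6:r}
drop 9:q onto {2:u, 7:p}
drop 10:u onto {9:q}
ground layer = {0:q, 1:r}
drop-orders for the pieces not yet dropped (sum over which currently-grounded one goes next):
  1 to go: {8} 1  {10} 1
  2 to go: {8,10} 2  {9,10} 1
  3 to go: {2,9,10} 1  {7,9,10} 1  {8,9,10} 3
  4 to go: {2,7,9,10} 2  {2,8,9,10} 4  {7,8,9,10} 4
  5 to go: {0,2,7,9,10} 2  {2,7,8,9,10} 10  {6,7,8,9,10} 4
  6 to go: {0,2,7,8,9,10} 12  {2,6,7,8,9,10} 14  {5,6,7,8,9,10} 4
  7 to go: {0,2,6,7,8,9,10} 26  {2,5,6,7,8,9,10} 18  {4,5,6,7,8,9,10} 4
  8 to go: {0,2,5,6,7,8,9,10} 44  {2,4,5,6,7,8,9,10} 22  {3,4,5,6,7,8,9,10} 4
  9 to go: {0,2,4,5,6,7,8,9,10} 66  {1,3,4,5,6,7,8,9,10} 4  {2,3,4,5,6,7,8,9,10} 26
  if 0:q drops first: 30 orders
  if 1:r drops first: 92 orders
heap linearizations: 122

122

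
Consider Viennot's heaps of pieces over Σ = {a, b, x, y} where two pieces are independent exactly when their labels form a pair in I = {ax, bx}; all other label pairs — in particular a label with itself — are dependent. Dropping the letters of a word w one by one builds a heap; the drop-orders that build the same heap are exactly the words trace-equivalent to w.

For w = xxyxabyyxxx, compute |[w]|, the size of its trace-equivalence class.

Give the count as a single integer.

3

#0=x has no predecessor
#1=x depends on [0:x]
#2=y depends on [1:x]
#3=x depends on [2:y]
#4=a depends on [2:y]
#5=b depends on [4:a]
#6=y depends on [3:x, 5:b]
#7=y depends on [6:y]
#8=x depends on [7:y]
#9=x depends on [8:x]
#10=x depends on [9:x]
sources: [0:x]
N(rest) = Σ N(rest − s) over sources s of rest; N(one piece) = 1:
  size 1 → [10]=1
  size 2 → [9,10]=1
  size 3 → [8,9,10]=1
  size 4 → [7,8,9,10]=1
  size 5 → [6,7,8,9,10]=1
  size 6 → [3,6,7,8,9,10]=1  [5,6,7,8,9,10]=1
  size 7 → [3,5,6,7,8,9,10]=2  [4,5,6,7,8,9,10]=1
  size 8 → [3,4,5,6,7,8,9,10]=3
  size 9 → [2,3,4,5,6,7,8,9,10]=3
  first=0(x) contributes 3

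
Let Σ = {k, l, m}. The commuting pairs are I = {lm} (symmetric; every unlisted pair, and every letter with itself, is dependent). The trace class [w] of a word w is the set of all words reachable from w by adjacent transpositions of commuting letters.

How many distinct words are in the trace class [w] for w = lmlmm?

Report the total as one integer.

piece 0:l — minimal
piece 1:m — minimal
piece 2:l rests on {0:l}
piece 3:m rests on {1:m}
piece 4:m rests on {3:m}
minimal pieces: {0:l, 1:m}
ways to finish when only these pieces remain (= sum over removing one remaining piece with nothing left below it):
  1 left: {2}→1  {4}→1
  2 left: {0,2}→1  {2,4}→2  {3,4}→1
  3 left: {0,2,4}→3  {1,3,4}→1  {2,3,4}→3
  placing 0:l first → 4 extensions
  placing 1:m first → 6 extensions
total linear extensions = 10

10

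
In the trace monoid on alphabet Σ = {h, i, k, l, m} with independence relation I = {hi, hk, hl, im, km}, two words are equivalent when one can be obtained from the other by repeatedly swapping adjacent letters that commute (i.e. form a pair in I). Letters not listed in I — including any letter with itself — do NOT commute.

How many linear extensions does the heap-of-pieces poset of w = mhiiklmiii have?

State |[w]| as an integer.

#0=m has no predecessor
#1=h depends on [0:m]
#2=i has no predecessor
#3=i depends on [2:i]
#4=k depends on [3:i]
#5=l depends on [0:m, 4:k]
#6=m depends on [1:h, 5:l]
#7=i depends on [5:l]
#8=i depends on [7:i]
#9=i depends on [8:i]
sources: [0:m, 2:i]
N(rest) = Σ N(rest − s) over sources s of rest; N(one piece) = 1:
  size 1 → [6]=1  [9]=1
  size 2 → [1,6]=1  [6,9]=2  [8,9]=1
  size 3 → [1,6,9]=3  [6,8,9]=3  [7,8,9]=1
  size 4 → [1,6,8,9]=6  [6,7,8,9]=4
  size 5 → [1,6,7,8,9]=10  [5,6,7,8,9]=4
  size 6 → [1,5,6,7,8,9]=14  [4,5,6,7,8,9]=4
  size 7 → [0,1,5,6,7,8,9]=14  [1,4,5,6,7,8,9]=18  [3,4,5,6,7,8,9]=4
  size 8 → [0,1,4,5,6,7,8,9]=32  [1,3,4,5,6,7,8,9]=22  [2,3,4,5,6,7,8,9]=4
  first=0(m) contributes 26
  first=2(i) contributes 54
|[w]| = 80

80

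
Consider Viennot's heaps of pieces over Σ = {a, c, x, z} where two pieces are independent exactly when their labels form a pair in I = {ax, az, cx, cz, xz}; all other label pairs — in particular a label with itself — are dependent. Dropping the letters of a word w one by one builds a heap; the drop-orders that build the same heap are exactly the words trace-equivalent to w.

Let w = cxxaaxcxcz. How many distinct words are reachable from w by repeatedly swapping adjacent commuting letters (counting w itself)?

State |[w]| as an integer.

#0=c has no predecessor
#1=x has no predecessor
#2=x depends on [1:x]
#3=a depends on [0:c]
#4=a depends on [3:a]
#5=x depends on [2:x]
#6=c depends on [4:a]
#7=x depends on [5:x]
#8=c depends on [6:c]
#9=z has no predecessor
sources: [0:c, 1:x, 9:z]
N(rest) = Σ N(rest − s) over sources s of rest; N(one piece) = 1:
  size 1 → [7]=1  [8]=1  [9]=1
  size 2 → [5,7]=1  [6,8]=1  [7,8]=2  [7,9]=2  [8,9]=2
  size 3 → [2,5,7]=1  [4,6,8]=1  [5,7,8]=3  [5,7,9]=3  [6,7,8]=3  [6,8,9]=3  [7,8,9]=6
  size 4 → [1,2,5,7]=1  [2,5,7,8]=4  [2,5,7,9]=4  [3,4,6,8]=1  [4,6,7,8]=4  [4,6,8,9]=4  [5,6,7,8]=6  [5,7,8,9]=12  [6,7,8,9]=12
  size 5 → [0,3,4,6,8]=1  [1,2,5,7,8]=5  [1,2,5,7,9]=5  [2,5,6,7,8]=10  [2,5,7,8,9]=20  [3,4,6,7,8]=5  [3,4,6,8,9]=5  [4,5,6,7,8]=10  [4,6,7,8,9]=20  [5,6,7,8,9]=30
  size 6 → [0,3,4,6,7,8]=6  [0,3,4,6,8,9]=6  [1,2,5,6,7,8]=15  [1,2,5,7,8,9]=30  [2,4,5,6,7,8]=20  [2,5,6,7,8,9]=60  [3,4,5,6,7,8]=15  [3,4,6,7,8,9]=30  [4,5,6,7,8,9]=60
  size 7 → [0,3,4,5,6,7,8]=21  [0,3,4,6,7,8,9]=42  [1,2,4,5,6,7,8]=35  [1,2,5,6,7,8,9]=105  [2,3,4,5,6,7,8]=35  [2,4,5,6,7,8,9]=140  [3,4,5,6,7,8,9]=105
  size 8 → [0,2,3,4,5,6,7,8]=56  [0,3,4,5,6,7,8,9]=168  [1,2,3,4,5,6,7,8]=70  [1,2,4,5,6,7,8,9]=280  [2,3,4,5,6,7,8,9]=280
  first=0(c) contributes 630
  first=1(x) contributes 504
  first=9(z) contributes 126
|[w]| = 1260

1260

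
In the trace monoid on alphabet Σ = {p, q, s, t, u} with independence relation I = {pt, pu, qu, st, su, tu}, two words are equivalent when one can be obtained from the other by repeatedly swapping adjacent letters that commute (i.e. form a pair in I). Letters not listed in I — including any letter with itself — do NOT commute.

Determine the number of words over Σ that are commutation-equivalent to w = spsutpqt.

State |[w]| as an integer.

40

0(s) covers ∅
1(p) covers 0:s
2(s) covers 1:p
3(u) covers ∅
4(t) covers ∅
5(p) covers 2:s
6(q) covers 4:t, 5:p
7(t) covers 6:q
floor of heap: 0:s, 3:u, 4:t
completions by unplaced set U, small U first (add the entries for U minus each lowest piece of U):
  |U|=1: {3}:1  {7}:1
  |U|=2: {3,7}:2  {6,7}:1
  |U|=3: {3,6,7}:3  {4,6,7}:1  {5,6,7}:1
  |U|=4: {2,5,6,7}:1  {3,4,6,7}:4  {3,5,6,7}:4  {4,5,6,7}:2
  |U|=5: {1,2,5,6,7}:1  {2,3,5,6,7}:5  {2,4,5,6,7}:3  {3,4,5,6,7}:10
  |U|=6: {0,1,2,5,6,7}:1  {1,2,3,5,6,7}:6  {1,2,4,5,6,7}:4  {2,3,4,5,6,7}:18
  start at 0(s): 28
  start at 3(u): 5
  start at 4(t): 7
sum over floor = 40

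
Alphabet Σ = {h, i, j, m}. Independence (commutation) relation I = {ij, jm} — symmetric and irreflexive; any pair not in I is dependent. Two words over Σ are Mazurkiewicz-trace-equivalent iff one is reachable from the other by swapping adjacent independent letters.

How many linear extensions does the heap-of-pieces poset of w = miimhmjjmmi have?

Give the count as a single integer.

15

piece 0:m — minimal
piece 1:i rests on {0:m}
piece 2:i rests on {1:i}
piece 3:m rests on {2:i}
piece 4:h rests on {3:m}
piece 5:m rests on {4:h}
piece 6:j rests on {4:h}
piece 7:j rests on {6:j}
piece 8:m rests on {5:m}
piece 9:m rests on {8:m}
piece 10:i rests on {9:m}
minimal pieces: {0:m}
ways to finish when only these pieces remain (= sum over removing one remaining piece with nothing left below it):
  1 left: {7}→1  {10}→1
  2 left: {6,7}→1  {7,10}→2  {9,10}→1
  3 left: {6,7,10}→3  {7,9,10}→3  {8,9,10}→1
  4 left: {5,8,9,10}→1  {6,7,9,10}→6  {7,8,9,10}→4
  5 left: {5,7,8,9,10}→5  {6,7,8,9,10}→10
  6 left: {5,6,7,8,9,10}→15
  7 left: {4,5,6,7,8,9,10}→15
  8 left: {3,4,5,6,7,8,9,10}→15
  9 left: {2,3,4,5,6,7,8,9,10}→15
  placing 0:m first → 15 extensions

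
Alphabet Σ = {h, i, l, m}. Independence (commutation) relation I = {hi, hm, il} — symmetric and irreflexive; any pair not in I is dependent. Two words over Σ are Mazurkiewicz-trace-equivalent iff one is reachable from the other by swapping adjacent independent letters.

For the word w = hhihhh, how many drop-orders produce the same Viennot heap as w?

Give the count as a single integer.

#0=h has no predecessor
#1=h depends on [0:h]
#2=i has no predecessor
#3=h depends on [1:h]
#4=h depends on [3:h]
#5=h depends on [4:h]
sources: [0:h, 2:i]
N(rest) = Σ N(rest − s) over sources s of rest; N(one piece) = 1:
  size 1 → [2]=1  [5]=1
  size 2 → [2,5]=2  [4,5]=1
  size 3 → [2,4,5]=3  [3,4,5]=1
  size 4 → [1,3,4,5]=1  [2,3,4,5]=4
  first=0(h) contributes 5
  first=2(i) contributes 1
|[w]| = 6

6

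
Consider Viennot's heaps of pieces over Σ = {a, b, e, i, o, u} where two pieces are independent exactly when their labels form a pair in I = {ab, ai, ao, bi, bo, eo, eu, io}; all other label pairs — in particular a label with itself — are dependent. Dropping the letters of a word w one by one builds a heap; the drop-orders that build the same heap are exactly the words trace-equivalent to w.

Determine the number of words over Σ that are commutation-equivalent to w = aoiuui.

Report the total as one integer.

#0=a has no predecessor
#1=o has no predecessor
#2=i has no predecessor
#3=u depends on [0:a, 1:o, 2:i]
#4=u depends on [3:u]
#5=i depends on [4:u]
sources: [0:a, 1:o, 2:i]
N(rest) = Σ N(rest − s) over sources s of rest; N(one piece) = 1:
  size 1 → [5]=1
  size 2 → [4,5]=1
  size 3 → [3,4,5]=1
  size 4 → [0,3,4,5]=1  [1,3,4,5]=1  [2,3,4,5]=1
  first=0(a) contributes 2
  first=1(o) contributes 2
  first=2(i) contributes 2
|[w]| = 6

6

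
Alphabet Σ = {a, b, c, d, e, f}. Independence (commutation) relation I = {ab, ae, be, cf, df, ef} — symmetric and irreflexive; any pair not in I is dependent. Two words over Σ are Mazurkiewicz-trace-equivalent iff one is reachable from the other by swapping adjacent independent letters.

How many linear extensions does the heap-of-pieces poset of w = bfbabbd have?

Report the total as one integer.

piece 0:b — minimal
piece 1:f rests on {0:b}
piece 2:b rests on {1:f}
piece 3:a rests on {1:f}
piece 4:b rests on {2:b}
piece 5:b rests on {4:b}
piece 6:d rests on {3:a, 5:b}
minimal pieces: {0:b}
ways to finish when only these pieces remain (= sum over removing one remaining piece with nothing left below it):
  1 left: {6}→1
  2 left: {3,6}→1  {5,6}→1
  3 left: {3,5,6}→2  {4,5,6}→1
  4 left: {2,4,5,6}→1  {3,4,5,6}→3
  5 left: {2,3,4,5,6}→4
  placing 0:b first → 4 extensions

4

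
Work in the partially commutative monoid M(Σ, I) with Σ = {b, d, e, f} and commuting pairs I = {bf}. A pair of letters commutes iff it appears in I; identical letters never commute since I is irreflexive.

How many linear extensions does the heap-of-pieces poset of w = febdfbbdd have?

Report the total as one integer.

#0=f has no predecessor
#1=e depends on [0:f]
#2=b depends on [1:e]
#3=d depends on [2:b]
#4=f depends on [3:d]
#5=b depends on [3:d]
#6=b depends on [5:b]
#7=d depends on [4:f, 6:b]
#8=d depends on [7:d]
sources: [0:f]
N(rest) = Σ N(rest − s) over sources s of rest; N(one piece) = 1:
  size 1 → [8]=1
  size 2 → [7,8]=1
  size 3 → [4,7,8]=1  [6,7,8]=1
  size 4 → [4,6,7,8]=2  [5,6,7,8]=1
  size 5 → [4,5,6,7,8]=3
  size 6 → [3,4,5,6,7,8]=3
  size 7 → [2,3,4,5,6,7,8]=3
  first=0(f) contributes 3

3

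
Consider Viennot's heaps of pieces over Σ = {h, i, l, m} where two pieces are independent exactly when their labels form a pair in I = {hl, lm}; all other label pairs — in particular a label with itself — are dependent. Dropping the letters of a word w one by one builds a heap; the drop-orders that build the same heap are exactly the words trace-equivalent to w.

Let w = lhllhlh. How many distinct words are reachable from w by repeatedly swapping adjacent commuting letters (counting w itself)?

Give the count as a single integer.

drop 0:l onto floor
drop 1:h onto floor
drop 2:l onto {0:l}
drop 3:l onto {2:l}
drop 4:h onto {1:h}
drop 5:l onto {3:l}
drop 6:h onto {4:h}
ground layer = {0:l, 1:h}
drop-orders for the pieces not yet dropped (sum over which currently-grounded one goes next):
  1 to go: {5} 1  {6} 1
  2 to go: {3,5} 1  {4,6} 1  {5,6} 2
  3 to go: {1,4,6} 1  {2,3,5} 1  {3,5,6} 3  {4,5,6} 3
  4 to go: {0,2,3,5} 1  {1,4,5,6} 4  {2,3,5,6} 4  {3,4,5,6} 6
  5 to go: {0,2,3,5,6} 5  {1,3,4,5,6} 10  {2,3,4,5,6} 10
  if 0:l drops first: 20 orders
  if 1:h drops first: 15 orders
heap linearizations: 35

35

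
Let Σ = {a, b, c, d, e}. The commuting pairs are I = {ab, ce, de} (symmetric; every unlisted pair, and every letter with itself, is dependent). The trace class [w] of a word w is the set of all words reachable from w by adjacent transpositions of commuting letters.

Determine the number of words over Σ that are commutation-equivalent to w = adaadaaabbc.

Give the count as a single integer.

drop 0:a onto floor
drop 1:d onto {0:a}
drop 2:a onto {1:d}
drop 3:a onto {2:a}
drop 4:d onto {3:a}
drop 5:a onto {4:d}
drop 6:a onto {5:a}
drop 7:a onto {6:a}
drop 8:b onto {4:d}
drop 9:b onto {8:b}
drop 10:c onto {7:a, 9:b}
ground layer = {0:a}
drop-orders for the pieces not yet dropped (sum over which currently-grounded one goes next):
  1 to go: {10} 1
  2 to go: {7,10} 1  {9,10} 1
  3 to go: {6,7,10} 1  {7,9,10} 2  {8,9,10} 1
  4 to go: {5,6,7,10} 1  {6,7,9,10} 3  {7,8,9,10} 3
  5 to go: {5,6,7,9,10} 4  {6,7,8,9,10} 6
  6 to go: {5,6,7,8,9,10} 10
  7 to go: {4,5,6,7,8,9,10} 10
  8 to go: {3,4,5,6,7,8,9,10} 10
  9 to go: {2,3,4,5,6,7,8,9,10} 10
  if 0:a drops first: 10 orders

10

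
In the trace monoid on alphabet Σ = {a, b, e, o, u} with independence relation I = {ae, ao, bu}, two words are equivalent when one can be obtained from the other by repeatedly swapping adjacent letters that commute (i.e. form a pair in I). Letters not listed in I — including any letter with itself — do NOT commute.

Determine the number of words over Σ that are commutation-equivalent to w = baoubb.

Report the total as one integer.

drop 0:b onto floor
drop 1:a onto {0:b}
drop 2:o onto {0:b}
drop 3:u onto {1:a, 2:o}
drop 4:b onto {1:a, 2:o}
drop 5:b onto {4:b}
ground layer = {0:b}
drop-orders for the pieces not yet dropped (sum over which currently-grounded one goes next):
  1 to go: {3} 1  {5} 1
  2 to go: {3,5} 2  {4,5} 1
  3 to go: {3,4,5} 3
  4 to go: {1,3,4,5} 3  {2,3,4,5} 3
  if 0:b drops first: 6 orders

6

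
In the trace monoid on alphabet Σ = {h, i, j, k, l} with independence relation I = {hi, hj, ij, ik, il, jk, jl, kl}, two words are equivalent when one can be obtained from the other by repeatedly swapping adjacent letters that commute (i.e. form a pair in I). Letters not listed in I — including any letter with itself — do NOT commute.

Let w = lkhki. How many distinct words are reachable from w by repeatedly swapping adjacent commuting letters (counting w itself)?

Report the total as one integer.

10

drop 0:l onto floor
drop 1:k onto floor
drop 2:h onto {0:l, 1:k}
drop 3:k onto {2:h}
drop 4:i onto floor
ground layer = {0:l, 1:k, 4:i}
drop-orders for the pieces not yet dropped (sum over which currently-grounded one goes next):
  1 to go: {3} 1  {4} 1
  2 to go: {2,3} 1  {3,4} 2
  3 to go: {0,2,3} 1  {1,2,3} 1  {2,3,4} 3
  if 0:l drops first: 4 orders
  if 1:k drops first: 4 orders
  if 4:i drops first: 2 orders
heap linearizations: 10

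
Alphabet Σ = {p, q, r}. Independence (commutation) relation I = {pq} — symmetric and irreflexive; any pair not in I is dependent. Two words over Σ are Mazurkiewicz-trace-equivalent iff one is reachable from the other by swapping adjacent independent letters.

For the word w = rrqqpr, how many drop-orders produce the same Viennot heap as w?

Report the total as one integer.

3

#0=r has no predecessor
#1=r depends on [0:r]
#2=q depends on [1:r]
#3=q depends on [2:q]
#4=p depends on [1:r]
#5=r depends on [3:q, 4:p]
sources: [0:r]
N(rest) = Σ N(rest − s) over sources s of rest; N(one piece) = 1:
  size 1 → [5]=1
  size 2 → [3,5]=1  [4,5]=1
  size 3 → [2,3,5]=1  [3,4,5]=2
  size 4 → [2,3,4,5]=3
  first=0(r) contributes 3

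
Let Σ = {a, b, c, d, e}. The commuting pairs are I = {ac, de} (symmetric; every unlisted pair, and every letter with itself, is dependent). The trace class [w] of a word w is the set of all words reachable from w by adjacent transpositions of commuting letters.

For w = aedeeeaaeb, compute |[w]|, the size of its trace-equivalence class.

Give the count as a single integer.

5

drop 0:a onto floor
drop 1:e onto {0:a}
drop 2:d onto {0:a}
drop 3:e onto {1:e}
drop 4:e onto {3:e}
drop 5:e onto {4:e}
drop 6:a onto {2:d, 5:e}
drop 7:a onto {6:a}
drop 8:e onto {7:a}
drop 9:b onto {8:e}
ground layer = {0:a}
drop-orders for the pieces not yet dropped (sum over which currently-grounded one goes next):
  1 to go: {9} 1
  2 to go: {8,9} 1
  3 to go: {7,8,9} 1
  4 to go: {6,7,8,9} 1
  5 to go: {2,6,7,8,9} 1  {5,6,7,8,9} 1
  6 to go: {2,5,6,7,8,9} 2  {4,5,6,7,8,9} 1
  7 to go: {2,4,5,6,7,8,9} 3  {3,4,5,6,7,8,9} 1
  8 to go: {1,3,4,5,6,7,8,9} 1  {2,3,4,5,6,7,8,9} 4
  if 0:a drops first: 5 orders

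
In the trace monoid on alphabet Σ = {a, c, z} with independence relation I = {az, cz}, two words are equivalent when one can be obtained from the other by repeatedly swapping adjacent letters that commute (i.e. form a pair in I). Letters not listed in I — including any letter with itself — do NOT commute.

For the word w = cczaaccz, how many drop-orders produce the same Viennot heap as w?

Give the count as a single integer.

28

#0=c has no predecessor
#1=c depends on [0:c]
#2=z has no predecessor
#3=a depends on [1:c]
#4=a depends on [3:a]
#5=c depends on [4:a]
#6=c depends on [5:c]
#7=z depends on [2:z]
sources: [0:c, 2:z]
N(rest) = Σ N(rest − s) over sources s of rest; N(one piece) = 1:
  size 1 → [6]=1  [7]=1
  size 2 → [2,7]=1  [5,6]=1  [6,7]=2
  size 3 → [2,6,7]=3  [4,5,6]=1  [5,6,7]=3
  size 4 → [2,5,6,7]=6  [3,4,5,6]=1  [4,5,6,7]=4
  size 5 → [1,3,4,5,6]=1  [2,4,5,6,7]=10  [3,4,5,6,7]=5
  size 6 → [0,1,3,4,5,6]=1  [1,3,4,5,6,7]=6  [2,3,4,5,6,7]=15
  first=0(c) contributes 21
  first=2(z) contributes 7
|[w]| = 28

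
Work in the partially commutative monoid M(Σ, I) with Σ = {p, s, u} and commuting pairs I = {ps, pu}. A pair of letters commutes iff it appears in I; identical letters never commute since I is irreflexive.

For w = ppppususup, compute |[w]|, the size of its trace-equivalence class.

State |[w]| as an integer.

252

0(p) covers ∅
1(p) covers 0:p
2(p) covers 1:p
3(p) covers 2:p
4(u) covers ∅
5(s) covers 4:u
6(u) covers 5:s
7(s) covers 6:u
8(u) covers 7:s
9(p) covers 3:p
floor of heap: 0:p, 4:u
completions by unplaced set U, small U first (add the entries for U minus each lowest piece of U):
  |U|=1: {8}:1  {9}:1
  |U|=2: {3,9}:1  {7,8}:1  {8,9}:2
  |U|=3: {2,3,9}:1  {3,8,9}:3  {6,7,8}:1  {7,8,9}:3
  |U|=4: {1,2,3,9}:1  {2,3,8,9}:4  {3,7,8,9}:6  {5,6,7,8}:1  {6,7,8,9}:4
  |U|=5: {0,1,2,3,9}:1  {1,2,3,8,9}:5  {2,3,7,8,9}:10  {3,6,7,8,9}:10  {4,5,6,7,8}:1  {5,6,7,8,9}:5
  |U|=6: {0,1,2,3,8,9}:6  {1,2,3,7,8,9}:15  {2,3,6,7,8,9}:20  {3,5,6,7,8,9}:15  {4,5,6,7,8,9}:6
  |U|=7: {0,1,2,3,7,8,9}:21  {1,2,3,6,7,8,9}:35  {2,3,5,6,7,8,9}:35  {3,4,5,6,7,8,9}:21
  |U|=8: {0,1,2,3,6,7,8,9}:56  {1,2,3,5,6,7,8,9}:70  {2,3,4,5,6,7,8,9}:56
  start at 0(p): 126
  start at 4(u): 126
sum over floor = 252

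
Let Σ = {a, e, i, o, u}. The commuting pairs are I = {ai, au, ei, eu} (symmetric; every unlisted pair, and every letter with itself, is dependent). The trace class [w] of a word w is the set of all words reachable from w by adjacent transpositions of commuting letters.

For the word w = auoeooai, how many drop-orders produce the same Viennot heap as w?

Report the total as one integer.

4

#0=a has no predecessor
#1=u has no predecessor
#2=o depends on [0:a, 1:u]
#3=e depends on [2:o]
#4=o depends on [3:e]
#5=o depends on [4:o]
#6=a depends on [5:o]
#7=i depends on [5:o]
sources: [0:a, 1:u]
N(rest) = Σ N(rest − s) over sources s of rest; N(one piece) = 1:
  size 1 → [6]=1  [7]=1
  size 2 → [6,7]=2
  size 3 → [5,6,7]=2
  size 4 → [4,5,6,7]=2
  size 5 → [3,4,5,6,7]=2
  size 6 → [2,3,4,5,6,7]=2
  first=0(a) contributes 2
  first=1(u) contributes 2
|[w]| = 4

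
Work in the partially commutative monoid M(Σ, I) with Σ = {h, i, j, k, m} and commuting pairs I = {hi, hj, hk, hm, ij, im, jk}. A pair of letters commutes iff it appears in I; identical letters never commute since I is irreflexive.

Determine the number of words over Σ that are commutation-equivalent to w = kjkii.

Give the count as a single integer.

5

0(k) covers ∅
1(j) covers ∅
2(k) covers 0:k
3(i) covers 2:k
4(i) covers 3:i
floor of heap: 0:k, 1:j
completions by unplaced set U, small U first (add the entries for U minus each lowest piece of U):
  |U|=1: {1}:1  {4}:1
  |U|=2: {1,4}:2  {3,4}:1
  |U|=3: {1,3,4}:3  {2,3,4}:1
  start at 0(k): 4
  start at 1(j): 1
sum over floor = 5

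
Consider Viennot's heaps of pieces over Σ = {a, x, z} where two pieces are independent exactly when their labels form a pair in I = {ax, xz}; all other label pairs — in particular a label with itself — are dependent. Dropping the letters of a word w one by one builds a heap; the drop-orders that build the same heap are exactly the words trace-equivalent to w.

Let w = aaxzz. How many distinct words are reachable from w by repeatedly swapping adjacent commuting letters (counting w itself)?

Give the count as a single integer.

5

piece 0:a — minimal
piece 1:a rests on {0:a}
piece 2:x — minimal
piece 3:z rests on {1:a}
piece 4:z rests on {3:z}
minimal pieces: {0:a, 2:x}
ways to finish when only these pieces remain (= sum over removing one remaining piece with nothing left below it):
  1 left: {2}→1  {4}→1
  2 left: {2,4}→2  {3,4}→1
  3 left: {1,3,4}→1  {2,3,4}→3
  placing 0:a first → 4 extensions
  placing 2:x first → 1 extensions
total linear extensions = 5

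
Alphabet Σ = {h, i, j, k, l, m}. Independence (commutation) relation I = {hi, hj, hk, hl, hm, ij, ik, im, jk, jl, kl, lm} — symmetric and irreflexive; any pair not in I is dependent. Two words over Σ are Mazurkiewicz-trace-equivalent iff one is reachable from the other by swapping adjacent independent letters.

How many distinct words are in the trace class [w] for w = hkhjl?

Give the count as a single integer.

drop 0:h onto floor
drop 1:k onto floor
drop 2:h onto {0:h}
drop 3:j onto floor
drop 4:l onto floor
ground layer = {0:h, 1:k, 3:j, 4:l}
drop-orders for the pieces not yet dropped (sum over which currently-grounded one goes next):
  1 to go: {1} 1  {2} 1  {3} 1  {4} 1
  2 to go: {0,2} 1  {1,2} 2  {1,3} 2  {1,4} 2  {2,3} 2  {2,4} 2  {3,4} 2
  3 to go: {0,1,2} 3  {0,2,3} 3  {0,2,4} 3  {1,2,3} 6  {1,2,4} 6  {1,3,4} 6  {2,3,4} 6
  if 0:h drops first: 24 orders
  if 1:k drops first: 12 orders
  if 3:j drops first: 12 orders
  if 4:l drops first: 12 orders
heap linearizations: 60

60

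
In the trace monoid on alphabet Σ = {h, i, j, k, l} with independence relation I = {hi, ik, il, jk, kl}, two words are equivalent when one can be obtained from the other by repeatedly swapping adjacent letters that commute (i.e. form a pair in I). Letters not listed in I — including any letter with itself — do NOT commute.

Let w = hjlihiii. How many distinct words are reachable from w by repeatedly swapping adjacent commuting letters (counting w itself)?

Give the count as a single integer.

15

piece 0:h — minimal
piece 1:j rests on {0:h}
piece 2:l rests on {1:j}
piece 3:i rests on {1:j}
piece 4:h rests on {2:l}
piece 5:i rests on {3:i}
piece 6:i rests on {5:i}
piece 7:i rests on {6:i}
minimal pieces: {0:h}
ways to finish when only these pieces remain (= sum over removing one remaining piece with nothing left below it):
  1 left: {4}→1  {7}→1
  2 left: {2,4}→1  {4,7}→2  {6,7}→1
  3 left: {2,4,7}→3  {4,6,7}→3  {5,6,7}→1
  4 left: {2,4,6,7}→6  {3,5,6,7}→1  {4,5,6,7}→4
  5 left: {2,4,5,6,7}→10  {3,4,5,6,7}→5
  6 left: {2,3,4,5,6,7}→15
  placing 0:h first → 15 extensions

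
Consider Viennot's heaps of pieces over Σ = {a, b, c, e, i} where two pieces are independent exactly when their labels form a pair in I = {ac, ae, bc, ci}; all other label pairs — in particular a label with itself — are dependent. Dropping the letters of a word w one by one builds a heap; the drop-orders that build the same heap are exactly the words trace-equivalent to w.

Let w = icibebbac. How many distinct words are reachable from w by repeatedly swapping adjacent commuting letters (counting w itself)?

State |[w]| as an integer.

drop 0:i onto floor
drop 1:c onto floor
drop 2:i onto {0:i}
drop 3:b onto {2:i}
drop 4:e onto {1:c, 3:b}
drop 5:b onto {4:e}
drop 6:b onto {5:b}
drop 7:a onto {6:b}
drop 8:c onto {4:e}
ground layer = {0:i, 1:c}
drop-orders for the pieces not yet dropped (sum over which currently-grounded one goes next):
  1 to go: {7} 1  {8} 1
  2 to go: {6,7} 1  {7,8} 2
  3 to go: {5,6,7} 1  {6,7,8} 3
  4 to go: {5,6,7,8} 4
  5 to go: {4,5,6,7,8} 4
  6 to go: {1,4,5,6,7,8} 4  {3,4,5,6,7,8} 4
  7 to go: {1,3,4,5,6,7,8} 8  {2,3,4,5,6,7,8} 4
  if 0:i drops first: 12 orders
  if 1:c drops first: 4 orders
heap linearizations: 16

16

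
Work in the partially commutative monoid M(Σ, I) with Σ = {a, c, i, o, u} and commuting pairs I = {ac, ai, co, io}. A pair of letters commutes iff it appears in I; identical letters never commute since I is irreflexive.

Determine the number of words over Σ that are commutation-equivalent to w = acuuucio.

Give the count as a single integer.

piece 0:a — minimal
piece 1:c — minimal
piece 2:u rests on {0:a, 1:c}
piece 3:u rests on {2:u}
piece 4:u rests on {3:u}
piece 5:c rests on {4:u}
piece 6:i rests on {5:c}
piece 7:o rests on {4:u}
minimal pieces: {0:a, 1:c}
ways to finish when only these pieces remain (= sum over removing one remaining piece with nothing left below it):
  1 left: {6}→1  {7}→1
  2 left: {5,6}→1  {6,7}→2
  3 left: {5,6,7}→3
  4 left: {4,5,6,7}→3
  5 left: {3,4,5,6,7}→3
  6 left: {2,3,4,5,6,7}→3
  placing 0:a first → 3 extensions
  placing 1:c first → 3 extensions
total linear extensions = 6

6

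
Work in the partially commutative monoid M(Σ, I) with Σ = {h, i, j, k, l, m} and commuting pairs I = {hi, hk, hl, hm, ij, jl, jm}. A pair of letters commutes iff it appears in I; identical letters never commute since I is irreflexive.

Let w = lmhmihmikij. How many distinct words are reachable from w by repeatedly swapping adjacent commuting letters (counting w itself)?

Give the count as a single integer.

#0=l has no predecessor
#1=m depends on [0:l]
#2=h has no predecessor
#3=m depends on [1:m]
#4=i depends on [3:m]
#5=h depends on [2:h]
#6=m depends on [4:i]
#7=i depends on [6:m]
#8=k depends on [7:i]
#9=i depends on [8:k]
#10=j depends on [5:h, 8:k]
sources: [0:l, 2:h]
N(rest) = Σ N(rest − s) over sources s of rest; N(one piece) = 1:
  size 1 → [9]=1  [10]=1
  size 2 → [5,10]=1  [9,10]=2
  size 3 → [2,5,10]=1  [5,9,10]=3  [8,9,10]=2
  size 4 → [2,5,9,10]=4  [5,8,9,10]=5  [7,8,9,10]=2
  size 5 → [2,5,8,9,10]=9  [5,7,8,9,10]=7  [6,7,8,9,10]=2
  size 6 → [2,5,7,8,9,10]=16  [4,6,7,8,9,10]=2  [5,6,7,8,9,10]=9
  size 7 → [2,5,6,7,8,9,10]=25  [3,4,6,7,8,9,10]=2  [4,5,6,7,8,9,10]=11
  size 8 → [1,3,4,6,7,8,9,10]=2  [2,4,5,6,7,8,9,10]=36  [3,4,5,6,7,8,9,10]=13
  size 9 → [0,1,3,4,6,7,8,9,10]=2  [1,3,4,5,6,7,8,9,10]=15  [2,3,4,5,6,7,8,9,10]=49
  first=0(l) contributes 64
  first=2(h) contributes 17
|[w]| = 81

81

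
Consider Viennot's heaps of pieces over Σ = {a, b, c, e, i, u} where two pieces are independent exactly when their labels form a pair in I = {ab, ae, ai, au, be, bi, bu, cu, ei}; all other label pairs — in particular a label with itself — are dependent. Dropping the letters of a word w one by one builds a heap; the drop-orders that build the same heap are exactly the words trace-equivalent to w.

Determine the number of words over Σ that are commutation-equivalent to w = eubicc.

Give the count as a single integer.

4

0(e) covers ∅
1(u) covers 0:e
2(b) covers ∅
3(i) covers 1:u
4(c) covers 2:b, 3:i
5(c) covers 4:c
floor of heap: 0:e, 2:b
completions by unplaced set U, small U first (add the entries for U minus each lowest piece of U):
  |U|=1: {5}:1
  |U|=2: {4,5}:1
  |U|=3: {2,4,5}:1  {3,4,5}:1
  |U|=4: {1,3,4,5}:1  {2,3,4,5}:2
  start at 0(e): 3
  start at 2(b): 1
sum over floor = 4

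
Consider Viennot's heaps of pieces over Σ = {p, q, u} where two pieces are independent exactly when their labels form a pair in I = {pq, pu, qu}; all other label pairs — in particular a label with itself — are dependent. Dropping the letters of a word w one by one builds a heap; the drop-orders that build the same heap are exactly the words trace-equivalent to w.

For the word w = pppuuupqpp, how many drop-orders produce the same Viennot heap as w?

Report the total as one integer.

840

drop 0:p onto floor
drop 1:p onto {0:p}
drop 2:p onto {1:p}
drop 3:u onto floor
drop 4:u onto {3:u}
drop 5:u onto {4:u}
drop 6:p onto {2:p}
drop 7:q onto floor
drop 8:p onto {6:p}
drop 9:p onto {8:p}
ground layer = {0:p, 3:u, 7:q}
drop-orders for the pieces not yet dropped (sum over which currently-grounded one goes next):
  1 to go: {5} 1  {7} 1  {9} 1
  2 to go: {4,5} 1  {5,7} 2  {5,9} 2  {7,9} 2  {8,9} 1
  3 to go: {3,4,5} 1  {4,5,7} 3  {4,5,9} 3  {5,7,9} 6  {5,8,9} 3  {6,8,9} 1  {7,8,9} 3
  4 to go: {2,6,8,9} 1  {3,4,5,7} 4  {3,4,5,9} 4  {4,5,7,9} 12  {4,5,8,9} 6  {5,6,8,9} 4  {5,7,8,9} 12  {6,7,8,9} 4
  5 to go: {1,2,6,8,9} 1  {2,5,6,8,9} 5  {2,6,7,8,9} 5  {3,4,5,7,9} 20  {3,4,5,8,9} 10  {4,5,6,8,9} 10  {4,5,7,8,9} 30  {5,6,7,8,9} 20
  6 to go: {0,1,2,6,8,9} 1  {1,2,5,6,8,9} 6  {1,2,6,7,8,9} 6  {2,4,5,6,8,9} 15  {2,5,6,7,8,9} 30  {3,4,5,6,8,9} 20  {3,4,5,7,8,9} 60  {4,5,6,7,8,9} 60
  7 to go: {0,1,2,5,6,8,9} 7  {0,1,2,6,7,8,9} 7  {1,2,4,5,6,8,9} 21  {1,2,5,6,7,8,9} 42  {2,3,4,5,6,8,9} 35  {2,4,5,6,7,8,9} 105  {3,4,5,6,7,8,9} 140
  8 to go: {0,1,2,4,5,6,8,9} 28  {0,1,2,5,6,7,8,9} 56  {1,2,3,4,5,6,8,9} 56  {1,2,4,5,6,7,8,9} 168  {2,3,4,5,6,7,8,9} 280
  if 0:p drops first: 504 orders
  if 3:u drops first: 252 orders
  if 7:q drops first: 84 orders
heap linearizations: 840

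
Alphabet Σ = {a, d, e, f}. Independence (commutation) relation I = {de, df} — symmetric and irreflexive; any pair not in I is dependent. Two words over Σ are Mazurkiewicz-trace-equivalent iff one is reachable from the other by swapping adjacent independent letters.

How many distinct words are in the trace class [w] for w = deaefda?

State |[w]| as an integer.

0(d) covers ∅
1(e) covers ∅
2(a) covers 0:d, 1:e
3(e) covers 2:a
4(f) covers 3:e
5(d) covers 2:a
6(a) covers 4:f, 5:d
floor of heap: 0:d, 1:e
completions by unplaced set U, small U first (add the entries for U minus each lowest piece of U):
  |U|=1: {6}:1
  |U|=2: {4,6}:1  {5,6}:1
  |U|=3: {3,4,6}:1  {4,5,6}:2
  |U|=4: {3,4,5,6}:3
  |U|=5: {2,3,4,5,6}:3
  start at 0(d): 3
  start at 1(e): 3
sum over floor = 6

6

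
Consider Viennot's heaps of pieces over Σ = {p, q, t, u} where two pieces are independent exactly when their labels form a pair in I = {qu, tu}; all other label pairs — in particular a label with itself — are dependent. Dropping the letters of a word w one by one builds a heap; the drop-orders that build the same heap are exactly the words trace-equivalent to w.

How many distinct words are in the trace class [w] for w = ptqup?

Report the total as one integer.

3

piece 0:p — minimal
piece 1:t rests on {0:p}
piece 2:q rests on {1:t}
piece 3:u rests on {0:p}
piece 4:p rests on {2:q, 3:u}
minimal pieces: {0:p}
ways to finish when only these pieces remain (= sum over removing one remaining piece with nothing left below it):
  1 left: {4}→1
  2 left: {2,4}→1  {3,4}→1
  3 left: {1,2,4}→1  {2,3,4}→2
  placing 0:p first → 3 extensions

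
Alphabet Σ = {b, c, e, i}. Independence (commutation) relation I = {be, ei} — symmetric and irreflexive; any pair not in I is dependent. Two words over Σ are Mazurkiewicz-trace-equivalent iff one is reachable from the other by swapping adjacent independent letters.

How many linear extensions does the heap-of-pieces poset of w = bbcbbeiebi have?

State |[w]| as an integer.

piece 0:b — minimal
piece 1:b rests on {0:b}
piece 2:c rests on {1:b}
piece 3:b rests on {2:c}
piece 4:b rests on {3:b}
piece 5:e rests on {2:c}
piece 6:i rests on {4:b}
piece 7:e rests on {5:e}
piece 8:b rests on {6:i}
piece 9:i rests on {8:b}
minimal pieces: {0:b}
ways to finish when only these pieces remain (= sum over removing one remaining piece with nothing left below it):
  1 left: {7}→1  {9}→1
  2 left: {5,7}→1  {7,9}→2  {8,9}→1
  3 left: {5,7,9}→3  {6,8,9}→1  {7,8,9}→3
  4 left: {4,6,8,9}→1  {5,7,8,9}→6  {6,7,8,9}→4
  5 left: {3,4,6,8,9}→1  {4,6,7,8,9}→5  {5,6,7,8,9}→10
  6 left: {3,4,6,7,8,9}→6  {4,5,6,7,8,9}→15
  7 left: {3,4,5,6,7,8,9}→21
  8 left: {2,3,4,5,6,7,8,9}→21
  placing 0:b first → 21 extensions

21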